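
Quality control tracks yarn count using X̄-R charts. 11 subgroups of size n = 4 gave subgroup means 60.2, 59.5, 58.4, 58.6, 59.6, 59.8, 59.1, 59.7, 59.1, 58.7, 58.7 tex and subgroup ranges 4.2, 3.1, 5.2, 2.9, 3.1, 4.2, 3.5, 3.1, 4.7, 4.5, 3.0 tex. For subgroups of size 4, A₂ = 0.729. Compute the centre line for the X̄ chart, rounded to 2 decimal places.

X̄̄ = (60.2 + 59.5 + 58.4 + 58.6 + 59.6 + 59.8 + 59.1 + 59.7 + 59.1 + 58.7 + 58.7) / 11 = 651.4000 / 11 = 59.2182
CL = X̄̄ = 59.2182

59.22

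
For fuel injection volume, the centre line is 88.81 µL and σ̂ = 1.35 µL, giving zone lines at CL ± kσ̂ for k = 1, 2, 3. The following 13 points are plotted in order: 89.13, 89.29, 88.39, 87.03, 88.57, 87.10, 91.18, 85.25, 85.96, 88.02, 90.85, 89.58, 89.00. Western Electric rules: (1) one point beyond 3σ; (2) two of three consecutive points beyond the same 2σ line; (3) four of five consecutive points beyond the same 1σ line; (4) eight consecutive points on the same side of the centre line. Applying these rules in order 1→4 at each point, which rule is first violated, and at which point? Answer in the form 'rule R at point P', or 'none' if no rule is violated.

Zone of each point (C = within 1σ̂, B = 1σ̂–2σ̂, A = 2σ̂–3σ̂, * = beyond 3σ̂; sign = side of CL): 1:+C, 2:+C, 3:-C, 4:-B, 5:-C, 6:-B, 7:+B, 8:-A, 9:-A, 10:-C, 11:+B, 12:+C, 13:+C
Rule 2 (two of three consecutive points beyond the same 2σ limit) is satisfied at point 9.

rule 2 at point 9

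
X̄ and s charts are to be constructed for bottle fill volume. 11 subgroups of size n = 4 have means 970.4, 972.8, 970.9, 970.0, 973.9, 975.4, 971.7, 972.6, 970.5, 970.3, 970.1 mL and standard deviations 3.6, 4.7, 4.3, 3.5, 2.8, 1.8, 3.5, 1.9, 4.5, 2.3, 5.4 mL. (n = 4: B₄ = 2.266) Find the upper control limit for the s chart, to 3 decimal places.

s̄ = (3.6 + 4.7 + 4.3 + 3.5 + 2.8 + 1.8 + 3.5 + 1.9 + 4.5 + 2.3 + 5.4) / 11 = 3.4818
UCL_s = B₄·s̄ = 2.266 × 3.4818 = 7.8898

7.890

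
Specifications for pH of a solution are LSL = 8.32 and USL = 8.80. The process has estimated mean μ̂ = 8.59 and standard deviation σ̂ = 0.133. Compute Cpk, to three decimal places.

Cpu = (USL − μ̂) / (3σ̂) = (8.80 − 8.59) / (3 × 0.133) = 0.5263; Cpl = (μ̂ − LSL) / (3σ̂) = (8.59 − 8.32) / (3 × 0.133) = 0.6767; Cpk = min(Cpu, Cpl) = 0.5263

0.526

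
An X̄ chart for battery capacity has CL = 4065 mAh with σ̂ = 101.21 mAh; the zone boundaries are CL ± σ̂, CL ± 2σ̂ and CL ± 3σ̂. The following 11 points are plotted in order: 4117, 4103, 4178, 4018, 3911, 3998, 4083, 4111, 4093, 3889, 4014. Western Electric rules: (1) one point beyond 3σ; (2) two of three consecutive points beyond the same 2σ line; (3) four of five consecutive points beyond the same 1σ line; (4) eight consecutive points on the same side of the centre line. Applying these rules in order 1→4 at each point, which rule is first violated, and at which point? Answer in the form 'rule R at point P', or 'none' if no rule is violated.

none

Zone of each point (C = within 1σ̂, B = 1σ̂–2σ̂, A = 2σ̂–3σ̂, * = beyond 3σ̂; sign = side of CL): 1:+C, 2:+C, 3:+B, 4:-C, 5:-B, 6:-C, 7:+C, 8:+C, 9:+C, 10:-B, 11:-C
No rule fires across all 11 points.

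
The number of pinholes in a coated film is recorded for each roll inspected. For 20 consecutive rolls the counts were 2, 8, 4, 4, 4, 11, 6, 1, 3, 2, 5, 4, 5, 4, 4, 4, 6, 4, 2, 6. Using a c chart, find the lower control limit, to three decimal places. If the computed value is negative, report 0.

0.000

c̄ = (2 + 8 + 4 + 4 + 4 + 11 + 6 + 1 + 3 + 2 + 5 + 4 + 5 + 4 + 4 + 4 + 6 + 4 + 2 + 6) / 20 = 89 / 20 = 4.4500
LCL = c̄ − 3√c̄ = 4.4500 − 3 × 2.1095 = -1.8785 → 0 (cannot be negative)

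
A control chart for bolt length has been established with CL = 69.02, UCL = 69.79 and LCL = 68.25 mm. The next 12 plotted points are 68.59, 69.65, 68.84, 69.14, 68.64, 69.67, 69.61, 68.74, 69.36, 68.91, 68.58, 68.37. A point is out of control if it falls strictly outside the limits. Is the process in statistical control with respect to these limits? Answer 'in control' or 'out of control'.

All 12 points lie within [68.25, 69.79].

in control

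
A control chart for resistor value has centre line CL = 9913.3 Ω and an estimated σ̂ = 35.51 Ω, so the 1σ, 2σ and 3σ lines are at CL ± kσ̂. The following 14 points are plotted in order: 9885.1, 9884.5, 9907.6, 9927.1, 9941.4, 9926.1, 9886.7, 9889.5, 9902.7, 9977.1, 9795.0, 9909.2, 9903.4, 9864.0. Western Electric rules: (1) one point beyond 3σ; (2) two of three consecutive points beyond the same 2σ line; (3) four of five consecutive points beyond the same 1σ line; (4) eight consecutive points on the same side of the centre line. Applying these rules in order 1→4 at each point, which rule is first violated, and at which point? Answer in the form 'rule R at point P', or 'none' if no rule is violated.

Zone of each point (C = within 1σ̂, B = 1σ̂–2σ̂, A = 2σ̂–3σ̂, * = beyond 3σ̂; sign = side of CL): 1:-C, 2:-C, 3:-C, 4:+C, 5:+C, 6:+C, 7:-C, 8:-C, 9:-C, 10:+B, 11:-*, 12:-C, 13:-C, 14:-B
Rule 1 (one point beyond the 3σ limits) is satisfied at point 11.

rule 1 at point 11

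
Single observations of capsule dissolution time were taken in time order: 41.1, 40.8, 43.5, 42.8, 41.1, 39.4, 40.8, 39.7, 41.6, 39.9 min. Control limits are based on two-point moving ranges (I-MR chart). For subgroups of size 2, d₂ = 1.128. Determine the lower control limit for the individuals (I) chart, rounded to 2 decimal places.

X̄ = (41.1 + 40.8 + 43.5 + 42.8 + 41.1 + 39.4 + 40.8 + 39.7 + 41.6 + 39.9) / 10 = 41.0700
Moving ranges: 0.3, 2.7, 0.7, 1.7, 1.7, 1.4, 1.1, 1.9, 1.7; M̄R̄ = 13.2000 / 9 = 1.4667
LCL = X̄ − 3·M̄R̄/d₂ = 41.0700 − 3 × 1.4667 / 1.128 = 37.1693

37.17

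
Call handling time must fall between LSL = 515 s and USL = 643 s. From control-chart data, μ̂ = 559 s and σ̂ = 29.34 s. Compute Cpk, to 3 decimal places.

Cpu = (USL − μ̂) / (3σ̂) = (643 − 559) / (3 × 29.34) = 0.9543; Cpl = (μ̂ − LSL) / (3σ̂) = (559 − 515) / (3 × 29.34) = 0.4999; Cpk = min(Cpu, Cpl) = 0.4999

0.500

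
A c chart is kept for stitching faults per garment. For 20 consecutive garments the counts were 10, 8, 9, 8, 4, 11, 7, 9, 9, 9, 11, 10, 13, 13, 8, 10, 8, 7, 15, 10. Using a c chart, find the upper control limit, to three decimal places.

c̄ = (10 + 8 + 9 + 8 + 4 + 11 + 7 + 9 + 9 + 9 + 11 + 10 + 13 + 13 + 8 + 10 + 8 + 7 + 15 + 10) / 20 = 189 / 20 = 9.4500
UCL = c̄ + 3√c̄ = 9.4500 + 3 × √9.4500 = 9.4500 + 3 × 3.0741 = 18.6723

18.672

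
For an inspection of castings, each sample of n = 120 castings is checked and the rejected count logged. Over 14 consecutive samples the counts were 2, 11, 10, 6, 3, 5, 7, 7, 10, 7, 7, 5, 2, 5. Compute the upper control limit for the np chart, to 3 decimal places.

13.497

p̄ = Σdᵢ / (k·n) = 87 / (14 × 120) = 0.05179
UCL = np̄ + 3·√(np̄(1−p̄)) = 6.2143 + 3 × √(6.2143×0.94821) = 6.2143 + 3 × 2.4274 = 13.4966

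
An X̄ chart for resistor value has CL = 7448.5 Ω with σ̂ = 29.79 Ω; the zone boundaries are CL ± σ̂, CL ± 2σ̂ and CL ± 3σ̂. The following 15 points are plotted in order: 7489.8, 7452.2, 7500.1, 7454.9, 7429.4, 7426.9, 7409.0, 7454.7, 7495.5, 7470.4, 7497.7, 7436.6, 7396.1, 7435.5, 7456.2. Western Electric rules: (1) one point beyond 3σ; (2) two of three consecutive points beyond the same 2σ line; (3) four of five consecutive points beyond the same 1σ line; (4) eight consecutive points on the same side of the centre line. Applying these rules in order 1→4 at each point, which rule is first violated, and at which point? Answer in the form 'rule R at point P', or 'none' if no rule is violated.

Zone of each point (C = within 1σ̂, B = 1σ̂–2σ̂, A = 2σ̂–3σ̂, * = beyond 3σ̂; sign = side of CL): 1:+B, 2:+C, 3:+B, 4:+C, 5:-C, 6:-C, 7:-B, 8:+C, 9:+B, 10:+C, 11:+B, 12:-C, 13:-B, 14:-C, 15:+C
No rule fires across all 15 points.

none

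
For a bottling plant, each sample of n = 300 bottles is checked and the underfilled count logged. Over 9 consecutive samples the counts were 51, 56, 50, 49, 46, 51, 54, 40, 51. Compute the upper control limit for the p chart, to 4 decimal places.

p̄ = Σdᵢ / (k·n) = 448 / (9 × 300) = 0.16593
UCL = p̄ + 3·√(p̄(1−p̄)/n) = 0.16593 + 3 × √(0.16593×0.83407/300) = 0.16593 + 3 × 0.02148 = 0.23036

0.2304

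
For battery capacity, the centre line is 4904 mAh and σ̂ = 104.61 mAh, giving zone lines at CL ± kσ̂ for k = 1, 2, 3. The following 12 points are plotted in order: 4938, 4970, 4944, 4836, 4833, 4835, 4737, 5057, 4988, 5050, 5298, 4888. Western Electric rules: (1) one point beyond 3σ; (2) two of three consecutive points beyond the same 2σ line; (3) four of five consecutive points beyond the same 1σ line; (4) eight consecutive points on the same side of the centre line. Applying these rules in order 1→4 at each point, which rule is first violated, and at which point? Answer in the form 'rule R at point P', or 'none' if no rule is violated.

rule 1 at point 11

Zone of each point (C = within 1σ̂, B = 1σ̂–2σ̂, A = 2σ̂–3σ̂, * = beyond 3σ̂; sign = side of CL): 1:+C, 2:+C, 3:+C, 4:-C, 5:-C, 6:-C, 7:-B, 8:+B, 9:+C, 10:+B, 11:+*, 12:-C
Rule 1 (one point beyond the 3σ limits) is satisfied at point 11.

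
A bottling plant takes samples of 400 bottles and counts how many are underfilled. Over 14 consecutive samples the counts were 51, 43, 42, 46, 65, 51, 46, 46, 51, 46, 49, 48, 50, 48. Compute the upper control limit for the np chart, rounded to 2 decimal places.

68.34

p̄ = Σdᵢ / (k·n) = 682 / (14 × 400) = 0.12179
UCL = np̄ + 3·√(np̄(1−p̄)) = 48.7143 + 3 × √(48.7143×0.87821) = 48.7143 + 3 × 6.5408 = 68.3366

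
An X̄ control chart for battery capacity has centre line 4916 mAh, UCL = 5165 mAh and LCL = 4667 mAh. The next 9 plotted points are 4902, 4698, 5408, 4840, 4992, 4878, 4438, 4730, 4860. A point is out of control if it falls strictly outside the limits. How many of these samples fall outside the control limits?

Compare each point to [4667, 5165]: sample 3 = 5408 > UCL; sample 7 = 4438 < LCL.

2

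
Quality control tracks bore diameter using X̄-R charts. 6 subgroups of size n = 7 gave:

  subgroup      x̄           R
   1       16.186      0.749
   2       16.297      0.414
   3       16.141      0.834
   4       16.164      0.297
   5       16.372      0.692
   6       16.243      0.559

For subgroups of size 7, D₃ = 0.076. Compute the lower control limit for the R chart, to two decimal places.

0.04

R̄ = (0.749 + 0.414 + 0.834 + 0.297 + 0.692 + 0.559) / 6 = 3.5450 / 6 = 0.5908
LCL_R = D₃·R̄ = 0.076 × 0.5908 = 0.0449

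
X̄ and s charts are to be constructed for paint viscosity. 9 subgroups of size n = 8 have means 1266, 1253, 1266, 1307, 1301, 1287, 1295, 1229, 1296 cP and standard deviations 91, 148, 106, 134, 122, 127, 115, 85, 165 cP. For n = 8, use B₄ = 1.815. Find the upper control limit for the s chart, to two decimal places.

s̄ = (91 + 148 + 106 + 134 + 122 + 127 + 115 + 85 + 165) / 9 = 121.4444
UCL_s = B₄·s̄ = 1.815 × 121.4444 = 220.4217

220.42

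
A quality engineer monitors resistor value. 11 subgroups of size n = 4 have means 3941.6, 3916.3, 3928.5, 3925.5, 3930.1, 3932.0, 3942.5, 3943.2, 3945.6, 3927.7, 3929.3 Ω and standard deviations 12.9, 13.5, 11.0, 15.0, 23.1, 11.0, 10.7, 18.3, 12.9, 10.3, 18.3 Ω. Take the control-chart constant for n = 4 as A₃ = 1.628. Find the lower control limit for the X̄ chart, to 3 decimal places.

3909.700

X̄̄ = (3941.6 + 3916.3 + 3928.5 + 3925.5 + 3930.1 + 3932.0 + 3942.5 + 3943.2 + 3945.6 + 3927.7 + 3929.3) / 11 = 3932.9364
s̄ = (12.9 + 13.5 + 11.0 + 15.0 + 23.1 + 11.0 + 10.7 + 18.3 + 12.9 + 10.3 + 18.3) / 11 = 14.2727
LCL = X̄̄ − A₃·s̄ = 3932.9364 − 1.628 × 14.2727 = 3909.7004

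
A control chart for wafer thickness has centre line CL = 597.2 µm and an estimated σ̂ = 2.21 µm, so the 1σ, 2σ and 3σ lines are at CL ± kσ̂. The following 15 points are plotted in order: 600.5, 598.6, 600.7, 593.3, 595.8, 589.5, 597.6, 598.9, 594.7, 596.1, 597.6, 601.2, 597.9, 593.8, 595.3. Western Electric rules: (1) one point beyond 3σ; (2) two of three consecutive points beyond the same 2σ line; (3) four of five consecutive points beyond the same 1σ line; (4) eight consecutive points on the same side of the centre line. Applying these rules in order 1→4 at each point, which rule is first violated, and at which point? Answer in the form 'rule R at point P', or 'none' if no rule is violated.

rule 1 at point 6

Zone of each point (C = within 1σ̂, B = 1σ̂–2σ̂, A = 2σ̂–3σ̂, * = beyond 3σ̂; sign = side of CL): 1:+B, 2:+C, 3:+B, 4:-B, 5:-C, 6:-*, 7:+C, 8:+C, 9:-B, 10:-C, 11:+C, 12:+B, 13:+C, 14:-B, 15:-C
Rule 1 (one point beyond the 3σ limits) is satisfied at point 6.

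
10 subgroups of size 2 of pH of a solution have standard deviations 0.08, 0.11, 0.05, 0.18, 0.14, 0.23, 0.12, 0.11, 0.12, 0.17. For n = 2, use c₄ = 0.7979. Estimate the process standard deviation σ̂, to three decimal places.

s̄ = (0.08 + 0.11 + 0.05 + 0.18 + 0.14 + 0.23 + 0.12 + 0.11 + 0.12 + 0.17) / 10 = 0.1310
σ̂ = s̄ / c₄ = 0.1310 / 0.7979 = 0.1642

0.164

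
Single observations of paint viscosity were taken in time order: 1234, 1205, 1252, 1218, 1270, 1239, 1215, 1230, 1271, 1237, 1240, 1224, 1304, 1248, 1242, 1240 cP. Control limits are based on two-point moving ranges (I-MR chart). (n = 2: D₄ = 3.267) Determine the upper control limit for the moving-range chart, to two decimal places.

Moving ranges: 29, 47, 34, 52, 31, 24, 15, 41, 34, 3, 16, 80, 56, 6, 2; M̄R̄ = 470.0000 / 15 = 31.3333
UCL_MR = D₄·M̄R̄ = 3.267 × 31.3333 = 102.3660

102.37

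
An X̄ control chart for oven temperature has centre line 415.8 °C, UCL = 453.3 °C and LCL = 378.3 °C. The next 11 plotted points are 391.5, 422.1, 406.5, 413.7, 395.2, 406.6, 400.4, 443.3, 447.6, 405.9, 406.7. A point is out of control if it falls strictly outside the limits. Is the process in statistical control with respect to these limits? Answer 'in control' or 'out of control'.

All 11 points lie within [378.3, 453.3].

in control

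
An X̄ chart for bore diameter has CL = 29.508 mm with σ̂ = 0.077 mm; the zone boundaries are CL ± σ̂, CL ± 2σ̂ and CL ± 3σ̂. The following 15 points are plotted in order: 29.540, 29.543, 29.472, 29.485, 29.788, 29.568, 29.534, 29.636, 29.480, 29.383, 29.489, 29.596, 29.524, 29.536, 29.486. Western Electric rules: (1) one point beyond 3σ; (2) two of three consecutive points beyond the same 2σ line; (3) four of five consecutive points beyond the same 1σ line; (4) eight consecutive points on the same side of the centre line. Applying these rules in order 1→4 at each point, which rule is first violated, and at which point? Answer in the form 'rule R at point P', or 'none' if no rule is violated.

Zone of each point (C = within 1σ̂, B = 1σ̂–2σ̂, A = 2σ̂–3σ̂, * = beyond 3σ̂; sign = side of CL): 1:+C, 2:+C, 3:-C, 4:-C, 5:+*, 6:+C, 7:+C, 8:+B, 9:-C, 10:-B, 11:-C, 12:+B, 13:+C, 14:+C, 15:-C
Rule 1 (one point beyond the 3σ limits) is satisfied at point 5.

rule 1 at point 5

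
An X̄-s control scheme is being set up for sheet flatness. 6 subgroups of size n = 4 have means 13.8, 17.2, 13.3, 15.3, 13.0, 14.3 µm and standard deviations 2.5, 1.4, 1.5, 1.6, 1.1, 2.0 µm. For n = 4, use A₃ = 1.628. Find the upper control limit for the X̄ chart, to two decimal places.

X̄̄ = (13.8 + 17.2 + 13.3 + 15.3 + 13.0 + 14.3) / 6 = 14.4833
s̄ = (2.5 + 1.4 + 1.5 + 1.6 + 1.1 + 2.0) / 6 = 1.6833
UCL = X̄̄ + A₃·s̄ = 14.4833 + 1.628 × 1.6833 = 17.2238

17.22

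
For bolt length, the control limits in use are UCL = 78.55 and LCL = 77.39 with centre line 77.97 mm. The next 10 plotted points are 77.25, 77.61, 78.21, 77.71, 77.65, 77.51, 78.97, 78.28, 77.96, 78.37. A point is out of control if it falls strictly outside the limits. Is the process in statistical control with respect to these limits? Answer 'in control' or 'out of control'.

Compare each point to [77.39, 78.55]: sample 1 = 77.25 < LCL; sample 7 = 78.97 > UCL.

out of control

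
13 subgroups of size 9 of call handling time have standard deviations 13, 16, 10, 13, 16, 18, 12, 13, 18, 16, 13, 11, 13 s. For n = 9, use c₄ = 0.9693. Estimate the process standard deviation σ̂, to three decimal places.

14.443

s̄ = (13 + 16 + 10 + 13 + 16 + 18 + 12 + 13 + 18 + 16 + 13 + 11 + 13) / 13 = 14.0000
σ̂ = s̄ / c₄ = 14.0000 / 0.9693 = 14.4434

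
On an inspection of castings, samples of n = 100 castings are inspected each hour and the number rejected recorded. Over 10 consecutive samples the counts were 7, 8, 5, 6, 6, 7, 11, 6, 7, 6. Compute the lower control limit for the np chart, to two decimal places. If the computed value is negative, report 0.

0.00

p̄ = Σdᵢ / (k·n) = 69 / (10 × 100) = 0.06900
LCL = np̄ − 3·√(np̄(1−p̄)) = 6.9000 − 3 × 2.5345 = -0.7036 → 0 (negative, so LCL = 0)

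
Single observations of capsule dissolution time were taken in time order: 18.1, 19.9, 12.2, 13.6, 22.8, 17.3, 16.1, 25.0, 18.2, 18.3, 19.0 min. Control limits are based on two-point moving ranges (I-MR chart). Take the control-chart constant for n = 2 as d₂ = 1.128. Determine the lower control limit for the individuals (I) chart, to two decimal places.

6.71

X̄ = (18.1 + 19.9 + 12.2 + 13.6 + 22.8 + 17.3 + 16.1 + 25.0 + 18.2 + 18.3 + 19.0) / 11 = 18.2273
Moving ranges: 1.8, 7.7, 1.4, 9.2, 5.5, 1.2, 8.9, 6.8, 0.1, 0.7; M̄R̄ = 43.3000 / 10 = 4.3300
LCL = X̄ − 3·M̄R̄/d₂ = 18.2273 − 3 × 4.3300 / 1.128 = 6.7113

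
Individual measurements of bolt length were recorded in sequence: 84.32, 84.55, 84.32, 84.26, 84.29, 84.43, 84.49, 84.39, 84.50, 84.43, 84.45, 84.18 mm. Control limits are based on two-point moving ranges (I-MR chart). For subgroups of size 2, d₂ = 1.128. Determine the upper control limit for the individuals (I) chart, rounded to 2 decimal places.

X̄ = (84.32 + 84.55 + 84.32 + 84.26 + 84.29 + 84.43 + 84.49 + 84.39 + 84.50 + 84.43 + 84.45 + 84.18) / 12 = 84.3842
Moving ranges: 0.23, 0.23, 0.06, 0.03, 0.14, 0.06, 0.10, 0.11, 0.07, 0.02, 0.27; M̄R̄ = 1.3200 / 11 = 0.1200
UCL = X̄ + 3·M̄R̄/d₂ = 84.3842 + 3 × 0.1200 / 1.128 = 84.7033

84.70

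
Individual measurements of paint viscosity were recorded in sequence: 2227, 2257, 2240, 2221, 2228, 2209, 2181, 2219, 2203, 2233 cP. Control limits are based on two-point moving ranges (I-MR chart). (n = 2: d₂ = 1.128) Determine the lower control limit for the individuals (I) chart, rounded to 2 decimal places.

X̄ = (2227 + 2257 + 2240 + 2221 + 2228 + 2209 + 2181 + 2219 + 2203 + 2233) / 10 = 2221.8000
Moving ranges: 30, 17, 19, 7, 19, 28, 38, 16, 30; M̄R̄ = 204.0000 / 9 = 22.6667
LCL = X̄ − 3·M̄R̄/d₂ = 2221.8000 − 3 × 22.6667 / 1.128 = 2161.5163

2161.52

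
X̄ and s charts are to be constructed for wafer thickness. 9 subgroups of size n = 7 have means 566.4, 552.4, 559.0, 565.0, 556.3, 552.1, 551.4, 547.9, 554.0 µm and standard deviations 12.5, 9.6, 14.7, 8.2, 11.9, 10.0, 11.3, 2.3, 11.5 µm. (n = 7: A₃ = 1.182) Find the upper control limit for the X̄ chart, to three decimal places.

568.138

X̄̄ = (566.4 + 552.4 + 559.0 + 565.0 + 556.3 + 552.1 + 551.4 + 547.9 + 554.0) / 9 = 556.0556
s̄ = (12.5 + 9.6 + 14.7 + 8.2 + 11.9 + 10.0 + 11.3 + 2.3 + 11.5) / 9 = 10.2222
UCL = X̄̄ + A₃·s̄ = 556.0556 + 1.182 × 10.2222 = 568.1382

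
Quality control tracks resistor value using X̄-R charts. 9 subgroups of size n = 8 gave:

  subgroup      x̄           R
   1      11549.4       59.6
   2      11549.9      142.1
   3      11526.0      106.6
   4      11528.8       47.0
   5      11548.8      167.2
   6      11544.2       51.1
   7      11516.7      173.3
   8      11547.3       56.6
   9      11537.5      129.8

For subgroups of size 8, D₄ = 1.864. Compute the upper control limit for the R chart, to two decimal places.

193.30

R̄ = (59.6 + 142.1 + 106.6 + 47.0 + 167.2 + 51.1 + 173.3 + 56.6 + 129.8) / 9 = 933.3000 / 9 = 103.7000
UCL_R = D₄·R̄ = 1.864 × 103.7000 = 193.2968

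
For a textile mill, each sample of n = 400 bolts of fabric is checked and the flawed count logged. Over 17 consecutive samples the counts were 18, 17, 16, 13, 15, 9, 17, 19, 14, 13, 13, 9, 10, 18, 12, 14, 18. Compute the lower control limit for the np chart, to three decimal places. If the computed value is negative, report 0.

3.230

p̄ = Σdᵢ / (k·n) = 245 / (17 × 400) = 0.03603
LCL = np̄ − 3·√(np̄(1−p̄)) = 14.4118 − 3 × 3.7273 = 3.2300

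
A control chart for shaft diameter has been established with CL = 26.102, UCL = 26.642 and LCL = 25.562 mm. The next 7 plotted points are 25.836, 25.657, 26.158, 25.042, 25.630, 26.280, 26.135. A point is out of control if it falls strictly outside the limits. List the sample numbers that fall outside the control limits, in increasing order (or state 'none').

Compare each point to [25.562, 26.642]: sample 4 = 25.042 < LCL.

4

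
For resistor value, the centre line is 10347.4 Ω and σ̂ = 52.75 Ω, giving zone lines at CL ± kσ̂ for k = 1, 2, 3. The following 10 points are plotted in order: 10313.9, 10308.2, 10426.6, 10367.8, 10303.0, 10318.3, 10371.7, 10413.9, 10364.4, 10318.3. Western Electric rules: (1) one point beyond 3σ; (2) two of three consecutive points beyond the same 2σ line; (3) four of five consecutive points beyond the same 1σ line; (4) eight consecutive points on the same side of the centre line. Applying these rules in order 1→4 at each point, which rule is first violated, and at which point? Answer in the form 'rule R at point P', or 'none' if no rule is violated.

Zone of each point (C = within 1σ̂, B = 1σ̂–2σ̂, A = 2σ̂–3σ̂, * = beyond 3σ̂; sign = side of CL): 1:-C, 2:-C, 3:+B, 4:+C, 5:-C, 6:-C, 7:+C, 8:+B, 9:+C, 10:-C
No rule fires across all 10 points.

none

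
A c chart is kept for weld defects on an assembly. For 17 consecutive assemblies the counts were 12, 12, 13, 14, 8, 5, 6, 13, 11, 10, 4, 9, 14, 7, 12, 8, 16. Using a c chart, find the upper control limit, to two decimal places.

c̄ = (12 + 12 + 13 + 14 + 8 + 5 + 6 + 13 + 11 + 10 + 4 + 9 + 14 + 7 + 12 + 8 + 16) / 17 = 174 / 17 = 10.2353
UCL = c̄ + 3√c̄ = 10.2353 + 3 × √10.2353 = 10.2353 + 3 × 3.1993 = 19.8331

19.83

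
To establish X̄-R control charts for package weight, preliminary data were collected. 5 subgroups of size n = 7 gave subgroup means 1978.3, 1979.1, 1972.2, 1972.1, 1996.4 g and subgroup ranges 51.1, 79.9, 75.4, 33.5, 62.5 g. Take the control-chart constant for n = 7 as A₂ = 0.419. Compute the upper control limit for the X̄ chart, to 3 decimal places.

2004.961

X̄̄ = (1978.3 + 1979.1 + 1972.2 + 1972.1 + 1996.4) / 5 = 9898.1000 / 5 = 1979.6200
R̄ = (51.1 + 79.9 + 75.4 + 33.5 + 62.5) / 5 = 302.4000 / 5 = 60.4800
UCL = X̄̄ + A₂·R̄ = 1979.6200 + 0.419 × 60.4800 = 2004.9611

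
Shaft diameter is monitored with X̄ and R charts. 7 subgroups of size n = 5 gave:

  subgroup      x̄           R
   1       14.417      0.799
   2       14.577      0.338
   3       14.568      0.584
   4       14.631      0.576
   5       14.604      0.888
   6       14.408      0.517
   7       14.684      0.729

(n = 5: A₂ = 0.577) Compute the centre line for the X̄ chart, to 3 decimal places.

14.556

X̄̄ = (14.417 + 14.577 + 14.568 + 14.631 + 14.604 + 14.408 + 14.684) / 7 = 101.8890 / 7 = 14.5556
CL = X̄̄ = 14.5556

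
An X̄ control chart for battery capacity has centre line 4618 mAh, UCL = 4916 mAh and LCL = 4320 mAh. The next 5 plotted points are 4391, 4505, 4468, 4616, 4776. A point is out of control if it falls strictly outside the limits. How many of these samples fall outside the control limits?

0

All 5 points lie within [4320, 4916].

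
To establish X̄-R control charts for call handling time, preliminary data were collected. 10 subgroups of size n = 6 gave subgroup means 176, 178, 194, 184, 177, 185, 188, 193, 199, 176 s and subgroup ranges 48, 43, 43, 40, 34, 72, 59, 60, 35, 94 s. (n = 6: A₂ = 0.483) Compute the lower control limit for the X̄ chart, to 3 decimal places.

159.498

X̄̄ = (176 + 178 + 194 + 184 + 177 + 185 + 188 + 193 + 199 + 176) / 10 = 1850.0000 / 10 = 185.0000
R̄ = (48 + 43 + 43 + 40 + 34 + 72 + 59 + 60 + 35 + 94) / 10 = 528.0000 / 10 = 52.8000
LCL = X̄̄ − A₂·R̄ = 185.0000 − 0.483 × 52.8000 = 159.4976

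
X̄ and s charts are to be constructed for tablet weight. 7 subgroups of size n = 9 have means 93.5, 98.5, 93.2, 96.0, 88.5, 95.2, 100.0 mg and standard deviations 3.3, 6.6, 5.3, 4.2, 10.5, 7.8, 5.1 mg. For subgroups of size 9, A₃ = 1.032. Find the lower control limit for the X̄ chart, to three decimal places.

X̄̄ = (93.5 + 98.5 + 93.2 + 96.0 + 88.5 + 95.2 + 100.0) / 7 = 94.9857
s̄ = (3.3 + 6.6 + 5.3 + 4.2 + 10.5 + 7.8 + 5.1) / 7 = 6.1143
LCL = X̄̄ − A₃·s̄ = 94.9857 − 1.032 × 6.1143 = 88.6758

88.676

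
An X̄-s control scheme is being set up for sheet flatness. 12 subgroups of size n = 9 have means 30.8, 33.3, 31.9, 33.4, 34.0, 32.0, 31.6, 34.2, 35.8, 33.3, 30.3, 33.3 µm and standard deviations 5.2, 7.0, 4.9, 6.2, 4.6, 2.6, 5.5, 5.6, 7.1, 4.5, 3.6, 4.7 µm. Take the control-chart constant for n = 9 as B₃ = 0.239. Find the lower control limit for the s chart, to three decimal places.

1.225

s̄ = (5.2 + 7.0 + 4.9 + 6.2 + 4.6 + 2.6 + 5.5 + 5.6 + 7.1 + 4.5 + 3.6 + 4.7) / 12 = 5.1250
LCL_s = B₃·s̄ = 0.239 × 5.1250 = 1.2249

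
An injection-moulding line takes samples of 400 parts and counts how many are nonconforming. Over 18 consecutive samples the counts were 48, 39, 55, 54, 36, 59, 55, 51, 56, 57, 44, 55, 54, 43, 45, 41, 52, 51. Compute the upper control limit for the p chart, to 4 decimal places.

p̄ = Σdᵢ / (k·n) = 895 / (18 × 400) = 0.12431
UCL = p̄ + 3·√(p̄(1−p̄)/n) = 0.12431 + 3 × √(0.12431×0.87569/400) = 0.12431 + 3 × 0.01650 = 0.17380

0.1738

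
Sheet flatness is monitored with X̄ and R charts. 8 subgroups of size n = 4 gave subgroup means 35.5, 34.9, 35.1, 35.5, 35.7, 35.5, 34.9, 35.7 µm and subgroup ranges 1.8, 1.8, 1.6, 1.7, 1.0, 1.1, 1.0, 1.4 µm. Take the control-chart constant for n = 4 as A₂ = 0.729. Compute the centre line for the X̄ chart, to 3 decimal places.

X̄̄ = (35.5 + 34.9 + 35.1 + 35.5 + 35.7 + 35.5 + 34.9 + 35.7) / 8 = 282.8000 / 8 = 35.3500
CL = X̄̄ = 35.3500

35.350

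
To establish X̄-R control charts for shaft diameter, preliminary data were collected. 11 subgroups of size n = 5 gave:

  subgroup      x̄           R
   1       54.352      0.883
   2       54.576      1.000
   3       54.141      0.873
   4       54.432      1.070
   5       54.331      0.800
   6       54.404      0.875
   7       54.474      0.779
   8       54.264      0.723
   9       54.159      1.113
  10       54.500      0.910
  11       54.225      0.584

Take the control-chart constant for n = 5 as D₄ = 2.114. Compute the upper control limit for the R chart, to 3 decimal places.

R̄ = (0.883 + 1.000 + 0.873 + 1.070 + 0.800 + 0.875 + 0.779 + 0.723 + 1.113 + 0.910 + 0.584) / 11 = 9.6100 / 11 = 0.8736
UCL_R = D₄·R̄ = 2.114 × 0.8736 = 1.8469

1.847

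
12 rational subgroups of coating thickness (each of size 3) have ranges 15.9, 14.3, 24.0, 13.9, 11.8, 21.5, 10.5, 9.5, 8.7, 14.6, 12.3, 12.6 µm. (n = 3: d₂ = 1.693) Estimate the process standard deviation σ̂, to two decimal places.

8.35

R̄ = (15.9 + 14.3 + 24.0 + 13.9 + 11.8 + 21.5 + 10.5 + 9.5 + 8.7 + 14.6 + 12.3 + 12.6) / 12 = 14.1333
σ̂ = R̄ / d₂ = 14.1333 / 1.693 = 8.3481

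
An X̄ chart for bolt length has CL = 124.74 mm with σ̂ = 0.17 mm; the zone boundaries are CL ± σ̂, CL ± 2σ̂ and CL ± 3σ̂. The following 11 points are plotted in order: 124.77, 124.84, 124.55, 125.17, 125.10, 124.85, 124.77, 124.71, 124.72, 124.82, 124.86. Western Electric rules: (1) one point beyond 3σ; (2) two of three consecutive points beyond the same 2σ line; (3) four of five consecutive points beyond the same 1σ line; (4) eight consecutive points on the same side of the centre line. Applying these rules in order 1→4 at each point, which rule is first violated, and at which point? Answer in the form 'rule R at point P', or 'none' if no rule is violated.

rule 2 at point 5

Zone of each point (C = within 1σ̂, B = 1σ̂–2σ̂, A = 2σ̂–3σ̂, * = beyond 3σ̂; sign = side of CL): 1:+C, 2:+C, 3:-B, 4:+A, 5:+A, 6:+C, 7:+C, 8:-C, 9:-C, 10:+C, 11:+C
Rule 2 (two of three consecutive points beyond the same 2σ limit) is satisfied at point 5.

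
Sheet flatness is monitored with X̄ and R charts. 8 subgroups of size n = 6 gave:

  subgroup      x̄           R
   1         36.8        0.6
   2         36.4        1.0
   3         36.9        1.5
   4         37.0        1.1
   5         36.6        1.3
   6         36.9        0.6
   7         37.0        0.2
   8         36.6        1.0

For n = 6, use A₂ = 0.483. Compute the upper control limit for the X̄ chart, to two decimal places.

X̄̄ = (36.8 + 36.4 + 36.9 + 37.0 + 36.6 + 36.9 + 37.0 + 36.6) / 8 = 294.2000 / 8 = 36.7750
R̄ = (0.6 + 1.0 + 1.5 + 1.1 + 1.3 + 0.6 + 0.2 + 1.0) / 8 = 7.3000 / 8 = 0.9125
UCL = X̄̄ + A₂·R̄ = 36.7750 + 0.483 × 0.9125 = 37.2157

37.22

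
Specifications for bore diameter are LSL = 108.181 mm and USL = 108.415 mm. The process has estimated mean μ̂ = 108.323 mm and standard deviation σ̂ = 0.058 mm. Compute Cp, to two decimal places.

Cp = (USL − LSL) / (6σ̂) = (108.415 − 108.181) / (6 × 0.058) = 0.2340 / 0.3480 = 0.6724

0.67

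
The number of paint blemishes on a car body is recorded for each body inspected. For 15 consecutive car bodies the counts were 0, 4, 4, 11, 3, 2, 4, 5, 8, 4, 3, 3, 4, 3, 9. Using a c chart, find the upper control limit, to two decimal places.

c̄ = (0 + 4 + 4 + 11 + 3 + 2 + 4 + 5 + 8 + 4 + 3 + 3 + 4 + 3 + 9) / 15 = 67 / 15 = 4.4667
UCL = c̄ + 3√c̄ = 4.4667 + 3 × √4.4667 = 4.4667 + 3 × 2.1134 = 10.8070

10.81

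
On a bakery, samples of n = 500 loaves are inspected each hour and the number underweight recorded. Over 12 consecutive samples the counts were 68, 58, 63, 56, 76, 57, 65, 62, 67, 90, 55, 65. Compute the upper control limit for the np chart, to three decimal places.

87.751

p̄ = Σdᵢ / (k·n) = 782 / (12 × 500) = 0.13033
UCL = np̄ + 3·√(np̄(1−p̄)) = 65.1667 + 3 × √(65.1667×0.86967) = 65.1667 + 3 × 7.5282 = 87.7512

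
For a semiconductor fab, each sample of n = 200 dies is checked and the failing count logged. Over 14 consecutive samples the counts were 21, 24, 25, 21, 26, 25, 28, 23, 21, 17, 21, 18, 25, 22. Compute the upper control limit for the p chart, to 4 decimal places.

0.1804

p̄ = Σdᵢ / (k·n) = 317 / (14 × 200) = 0.11321
UCL = p̄ + 3·√(p̄(1−p̄)/n) = 0.11321 + 3 × √(0.11321×0.88679/200) = 0.11321 + 3 × 0.02241 = 0.18043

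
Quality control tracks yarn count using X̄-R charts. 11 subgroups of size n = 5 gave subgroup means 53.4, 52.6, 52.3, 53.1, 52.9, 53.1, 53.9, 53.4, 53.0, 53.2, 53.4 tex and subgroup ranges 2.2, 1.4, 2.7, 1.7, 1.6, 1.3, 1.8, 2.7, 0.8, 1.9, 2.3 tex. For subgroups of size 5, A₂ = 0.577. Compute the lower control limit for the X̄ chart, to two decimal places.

52.05

X̄̄ = (53.4 + 52.6 + 52.3 + 53.1 + 52.9 + 53.1 + 53.9 + 53.4 + 53.0 + 53.2 + 53.4) / 11 = 584.3000 / 11 = 53.1182
R̄ = (2.2 + 1.4 + 2.7 + 1.7 + 1.6 + 1.3 + 1.8 + 2.7 + 0.8 + 1.9 + 2.3) / 11 = 20.4000 / 11 = 1.8545
LCL = X̄̄ − A₂·R̄ = 53.1182 − 0.577 × 1.8545 = 52.0481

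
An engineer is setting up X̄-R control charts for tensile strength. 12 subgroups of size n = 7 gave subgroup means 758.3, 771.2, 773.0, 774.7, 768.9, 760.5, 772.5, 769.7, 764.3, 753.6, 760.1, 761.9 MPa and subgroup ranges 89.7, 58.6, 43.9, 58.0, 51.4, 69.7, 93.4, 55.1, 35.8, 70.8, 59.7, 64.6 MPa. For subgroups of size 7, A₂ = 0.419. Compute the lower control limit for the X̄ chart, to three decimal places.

739.513

X̄̄ = (758.3 + 771.2 + 773.0 + 774.7 + 768.9 + 760.5 + 772.5 + 769.7 + 764.3 + 753.6 + 760.1 + 761.9) / 12 = 9188.7000 / 12 = 765.7250
R̄ = (89.7 + 58.6 + 43.9 + 58.0 + 51.4 + 69.7 + 93.4 + 55.1 + 35.8 + 70.8 + 59.7 + 64.6) / 12 = 750.7000 / 12 = 62.5583
LCL = X̄̄ − A₂·R̄ = 765.7250 − 0.419 × 62.5583 = 739.5131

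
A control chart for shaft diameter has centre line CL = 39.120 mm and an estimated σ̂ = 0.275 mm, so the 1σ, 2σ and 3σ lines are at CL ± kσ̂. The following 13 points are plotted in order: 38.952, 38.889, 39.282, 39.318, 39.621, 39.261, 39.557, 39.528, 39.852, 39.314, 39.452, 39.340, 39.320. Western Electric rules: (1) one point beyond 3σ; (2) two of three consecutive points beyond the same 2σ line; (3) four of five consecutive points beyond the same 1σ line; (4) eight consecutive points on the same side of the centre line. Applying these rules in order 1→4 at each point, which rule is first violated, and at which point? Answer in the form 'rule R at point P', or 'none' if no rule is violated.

rule 3 at point 9

Zone of each point (C = within 1σ̂, B = 1σ̂–2σ̂, A = 2σ̂–3σ̂, * = beyond 3σ̂; sign = side of CL): 1:-C, 2:-C, 3:+C, 4:+C, 5:+B, 6:+C, 7:+B, 8:+B, 9:+A, 10:+C, 11:+B, 12:+C, 13:+C
Rule 3 (four of five consecutive points beyond the same 1σ limit) is satisfied at point 9.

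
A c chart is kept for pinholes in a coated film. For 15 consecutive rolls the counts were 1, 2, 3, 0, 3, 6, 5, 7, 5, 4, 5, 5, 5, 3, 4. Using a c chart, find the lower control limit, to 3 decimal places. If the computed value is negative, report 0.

0.000

c̄ = (1 + 2 + 3 + 0 + 3 + 6 + 5 + 7 + 5 + 4 + 5 + 5 + 5 + 3 + 4) / 15 = 58 / 15 = 3.8667
LCL = c̄ − 3√c̄ = 3.8667 − 3 × 1.9664 = -2.0325 → 0 (cannot be negative)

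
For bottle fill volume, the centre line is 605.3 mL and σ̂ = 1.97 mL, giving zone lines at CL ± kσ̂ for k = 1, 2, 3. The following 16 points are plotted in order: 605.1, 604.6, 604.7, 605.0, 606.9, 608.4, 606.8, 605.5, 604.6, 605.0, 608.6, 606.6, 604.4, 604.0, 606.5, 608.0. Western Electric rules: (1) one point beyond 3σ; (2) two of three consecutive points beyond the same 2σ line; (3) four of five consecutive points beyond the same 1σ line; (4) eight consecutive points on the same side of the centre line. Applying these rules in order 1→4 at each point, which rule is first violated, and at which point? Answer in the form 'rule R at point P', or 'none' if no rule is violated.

none

Zone of each point (C = within 1σ̂, B = 1σ̂–2σ̂, A = 2σ̂–3σ̂, * = beyond 3σ̂; sign = side of CL): 1:-C, 2:-C, 3:-C, 4:-C, 5:+C, 6:+B, 7:+C, 8:+C, 9:-C, 10:-C, 11:+B, 12:+C, 13:-C, 14:-C, 15:+C, 16:+B
No rule fires across all 16 points.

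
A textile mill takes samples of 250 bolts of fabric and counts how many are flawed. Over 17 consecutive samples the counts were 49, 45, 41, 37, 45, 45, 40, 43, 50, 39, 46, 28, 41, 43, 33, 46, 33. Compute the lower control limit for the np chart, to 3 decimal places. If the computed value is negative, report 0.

p̄ = Σdᵢ / (k·n) = 704 / (17 × 250) = 0.16565
LCL = np̄ − 3·√(np̄(1−p̄)) = 41.4118 − 3 × 5.8781 = 23.7775

23.777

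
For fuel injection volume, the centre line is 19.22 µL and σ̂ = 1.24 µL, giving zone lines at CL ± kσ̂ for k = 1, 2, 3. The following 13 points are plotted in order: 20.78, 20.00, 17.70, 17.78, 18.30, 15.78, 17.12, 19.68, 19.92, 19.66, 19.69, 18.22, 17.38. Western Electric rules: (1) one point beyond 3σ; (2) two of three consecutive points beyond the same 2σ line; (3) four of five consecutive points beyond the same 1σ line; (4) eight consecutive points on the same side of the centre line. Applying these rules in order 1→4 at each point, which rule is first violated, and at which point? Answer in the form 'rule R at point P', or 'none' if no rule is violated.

Zone of each point (C = within 1σ̂, B = 1σ̂–2σ̂, A = 2σ̂–3σ̂, * = beyond 3σ̂; sign = side of CL): 1:+B, 2:+C, 3:-B, 4:-B, 5:-C, 6:-A, 7:-B, 8:+C, 9:+C, 10:+C, 11:+C, 12:-C, 13:-B
Rule 3 (four of five consecutive points beyond the same 1σ limit) is satisfied at point 7.

rule 3 at point 7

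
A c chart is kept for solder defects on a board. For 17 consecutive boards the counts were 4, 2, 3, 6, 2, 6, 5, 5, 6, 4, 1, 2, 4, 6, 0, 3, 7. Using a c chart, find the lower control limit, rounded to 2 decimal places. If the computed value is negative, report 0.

0.00

c̄ = (4 + 2 + 3 + 6 + 2 + 6 + 5 + 5 + 6 + 4 + 1 + 2 + 4 + 6 + 0 + 3 + 7) / 17 = 66 / 17 = 3.8824
LCL = c̄ − 3√c̄ = 3.8824 − 3 × 1.9704 = -2.0288 → 0 (cannot be negative)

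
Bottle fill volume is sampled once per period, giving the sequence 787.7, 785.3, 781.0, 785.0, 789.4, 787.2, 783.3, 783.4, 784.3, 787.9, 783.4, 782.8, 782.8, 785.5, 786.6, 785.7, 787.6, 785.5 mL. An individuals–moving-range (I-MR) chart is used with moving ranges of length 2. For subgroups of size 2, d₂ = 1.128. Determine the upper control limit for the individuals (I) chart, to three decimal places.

X̄ = (787.7 + 785.3 + 781.0 + 785.0 + 789.4 + 787.2 + 783.3 + 783.4 + 784.3 + 787.9 + 783.4 + 782.8 + 782.8 + 785.5 + 786.6 + 785.7 + 787.6 + 785.5) / 18 = 785.2444
Moving ranges: 2.4, 4.3, 4.0, 4.4, 2.2, 3.9, 0.1, 0.9, 3.6, 4.5, 0.6, 0.0, 2.7, 1.1, 0.9, 1.9, 2.1; M̄R̄ = 39.6000 / 17 = 2.3294
UCL = X̄ + 3·M̄R̄/d₂ = 785.2444 + 3 × 2.3294 / 1.128 = 791.4397

791.440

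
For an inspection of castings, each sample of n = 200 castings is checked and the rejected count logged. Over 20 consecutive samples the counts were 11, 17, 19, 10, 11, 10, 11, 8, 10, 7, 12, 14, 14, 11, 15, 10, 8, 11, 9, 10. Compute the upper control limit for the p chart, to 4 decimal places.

p̄ = Σdᵢ / (k·n) = 228 / (20 × 200) = 0.05700
UCL = p̄ + 3·√(p̄(1−p̄)/n) = 0.05700 + 3 × √(0.05700×0.94300/200) = 0.05700 + 3 × 0.01639 = 0.10618

0.1062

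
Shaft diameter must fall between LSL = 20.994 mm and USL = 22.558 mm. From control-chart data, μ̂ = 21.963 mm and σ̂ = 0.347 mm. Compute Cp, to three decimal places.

0.751

Cp = (USL − LSL) / (6σ̂) = (22.558 − 20.994) / (6 × 0.347) = 1.5640 / 2.0820 = 0.7512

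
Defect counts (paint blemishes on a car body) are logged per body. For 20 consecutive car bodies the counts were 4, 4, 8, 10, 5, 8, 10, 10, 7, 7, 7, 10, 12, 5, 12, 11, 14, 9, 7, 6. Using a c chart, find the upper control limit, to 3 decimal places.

c̄ = (4 + 4 + 8 + 10 + 5 + 8 + 10 + 10 + 7 + 7 + 7 + 10 + 12 + 5 + 12 + 11 + 14 + 9 + 7 + 6) / 20 = 166 / 20 = 8.3000
UCL = c̄ + 3√c̄ = 8.3000 + 3 × √8.3000 = 8.3000 + 3 × 2.8810 = 16.9429

16.943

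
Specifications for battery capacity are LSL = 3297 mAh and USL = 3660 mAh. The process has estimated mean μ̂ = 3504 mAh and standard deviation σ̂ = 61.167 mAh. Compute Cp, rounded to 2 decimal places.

Cp = (USL − LSL) / (6σ̂) = (3660 − 3297) / (6 × 61.167) = 363.0000 / 367.0020 = 0.9891

0.99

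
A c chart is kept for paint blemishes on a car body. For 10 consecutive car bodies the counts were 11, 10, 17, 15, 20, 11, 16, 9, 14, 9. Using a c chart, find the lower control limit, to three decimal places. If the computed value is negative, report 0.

c̄ = (11 + 10 + 17 + 15 + 20 + 11 + 16 + 9 + 14 + 9) / 10 = 132 / 10 = 13.2000
LCL = c̄ − 3√c̄ = 13.2000 − 3 × 3.6332 = 2.3005

2.300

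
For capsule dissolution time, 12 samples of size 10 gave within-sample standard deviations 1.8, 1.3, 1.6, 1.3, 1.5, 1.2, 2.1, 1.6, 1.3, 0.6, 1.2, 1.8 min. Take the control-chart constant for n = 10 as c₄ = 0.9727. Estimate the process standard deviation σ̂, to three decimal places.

1.482

s̄ = (1.8 + 1.3 + 1.6 + 1.3 + 1.5 + 1.2 + 2.1 + 1.6 + 1.3 + 0.6 + 1.2 + 1.8) / 12 = 1.4417
σ̂ = s̄ / c₄ = 1.4417 / 0.9727 = 1.4821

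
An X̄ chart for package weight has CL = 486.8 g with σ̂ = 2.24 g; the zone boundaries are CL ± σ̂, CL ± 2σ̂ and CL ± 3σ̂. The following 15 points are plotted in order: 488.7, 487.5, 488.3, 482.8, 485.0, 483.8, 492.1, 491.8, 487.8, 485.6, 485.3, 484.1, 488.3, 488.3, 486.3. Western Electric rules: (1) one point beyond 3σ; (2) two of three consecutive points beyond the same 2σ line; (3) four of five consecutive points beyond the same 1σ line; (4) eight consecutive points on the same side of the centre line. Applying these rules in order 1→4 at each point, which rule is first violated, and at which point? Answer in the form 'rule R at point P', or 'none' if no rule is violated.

rule 2 at point 8

Zone of each point (C = within 1σ̂, B = 1σ̂–2σ̂, A = 2σ̂–3σ̂, * = beyond 3σ̂; sign = side of CL): 1:+C, 2:+C, 3:+C, 4:-B, 5:-C, 6:-B, 7:+A, 8:+A, 9:+C, 10:-C, 11:-C, 12:-B, 13:+C, 14:+C, 15:-C
Rule 2 (two of three consecutive points beyond the same 2σ limit) is satisfied at point 8.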